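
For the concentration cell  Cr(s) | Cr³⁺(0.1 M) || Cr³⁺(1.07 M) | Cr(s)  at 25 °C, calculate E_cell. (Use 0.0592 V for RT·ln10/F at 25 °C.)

0.020 V

Both half-cells are Cr³⁺/Cr, so E°_cell = 0. The concentrated side is the cathode; the cell reaction moves Cr³⁺ from high to low concentration with n = 3.
Q = [Cr³⁺]_dilute/[Cr³⁺]_conc = 0.1/1.07 = 0.0935.
E = 0 − (0.0592/3) log Q = −(0.0592/3)(-1.029) = 0.0203 V.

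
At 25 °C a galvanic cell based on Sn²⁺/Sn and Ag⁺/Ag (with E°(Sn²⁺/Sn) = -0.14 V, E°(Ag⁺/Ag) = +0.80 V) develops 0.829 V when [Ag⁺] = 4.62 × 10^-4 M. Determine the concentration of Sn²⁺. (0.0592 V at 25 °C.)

From the Nernst equation, log Q = n(E° − E)/0.0592 = 2(0.94 − 0.829)/0.0592 = 3.750, so Q = 5620.
With Q = [Sn²⁺]/[Ag⁺]^2 and the known concentrations, [Sn²⁺] in the numerator gives [Sn²⁺] = 0.0012 M.

0.0012 M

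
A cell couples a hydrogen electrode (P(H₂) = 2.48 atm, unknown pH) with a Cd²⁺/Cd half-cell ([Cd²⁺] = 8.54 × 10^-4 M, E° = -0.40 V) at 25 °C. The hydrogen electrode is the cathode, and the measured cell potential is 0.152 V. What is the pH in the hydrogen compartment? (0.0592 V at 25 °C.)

pH = 5.53

E°_cell = 0.40 V and n = 2.
log Q = n(E° − E)/0.0592 = 2×(0.40 − 0.152)/0.0592 = 8.378.
With Q = [Cd²⁺]·P(H₂) / [H⁺]^2, solving for [H⁺] gives log[H⁺] = -5.526, so pH = 5.53.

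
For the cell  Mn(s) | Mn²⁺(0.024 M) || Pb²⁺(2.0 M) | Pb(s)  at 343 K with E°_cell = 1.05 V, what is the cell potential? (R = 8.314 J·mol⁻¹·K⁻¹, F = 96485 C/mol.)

Balancing electrons gives n = 2; the reaction quotient is Q = [Mn²⁺]/[Pb²⁺] = 0.0120.
E = E° − (RT/nF) ln Q = 1.05 − (8.314×343)/(2×96485) × (-4.423) = 1.050 + 0.065 = 1.115 V.

1.12 V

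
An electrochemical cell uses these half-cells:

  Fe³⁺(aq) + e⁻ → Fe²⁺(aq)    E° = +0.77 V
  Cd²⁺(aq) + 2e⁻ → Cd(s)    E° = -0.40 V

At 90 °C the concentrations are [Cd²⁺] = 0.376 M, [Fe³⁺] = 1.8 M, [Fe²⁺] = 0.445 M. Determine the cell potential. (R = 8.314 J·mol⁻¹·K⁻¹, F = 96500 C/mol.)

The Fe³⁺/Fe²⁺ couple has the higher reduction potential and acts as the cathode, so E°_cell = +0.77 − (-0.40) = 1.17 V.
Balancing electrons gives n = 2; the reaction quotient is Q = [Cd²⁺]·[Fe²⁺]^2/[Fe³⁺]^2 = 0.0230.
E = E° − (RT/nF) ln Q = 1.17 − (8.314×363)/(2×96500) × (-3.773) = 1.170 + 0.059 = 1.229 V.

1.23 V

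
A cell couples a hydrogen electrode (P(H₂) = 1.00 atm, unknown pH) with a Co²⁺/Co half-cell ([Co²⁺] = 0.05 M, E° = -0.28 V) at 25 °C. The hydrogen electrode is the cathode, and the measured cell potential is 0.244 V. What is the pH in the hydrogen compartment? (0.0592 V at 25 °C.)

pH = 1.26

E°_cell = 0.28 V and n = 2.
log Q = n(E° − E)/0.0592 = 2×(0.28 − 0.244)/0.0592 = 1.216.
With Q = [Co²⁺]·P(H₂) / [H⁺]^2, solving for [H⁺] gives log[H⁺] = -1.259, so pH = 1.26.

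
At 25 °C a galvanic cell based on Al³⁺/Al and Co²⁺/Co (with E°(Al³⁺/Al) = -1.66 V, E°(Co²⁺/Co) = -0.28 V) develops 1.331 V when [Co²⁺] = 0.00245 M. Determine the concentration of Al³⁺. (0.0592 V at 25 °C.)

0.037 M

From the Nernst equation, log Q = n(E° − E)/0.0592 = 6(1.38 − 1.331)/0.0592 = 4.966, so Q = 9.25 × 10^4.
With Q = [Al³⁺]^2/[Co²⁺]^3 and the known concentrations, [Al³⁺]^2 in the numerator gives [Al³⁺] = 0.037 M.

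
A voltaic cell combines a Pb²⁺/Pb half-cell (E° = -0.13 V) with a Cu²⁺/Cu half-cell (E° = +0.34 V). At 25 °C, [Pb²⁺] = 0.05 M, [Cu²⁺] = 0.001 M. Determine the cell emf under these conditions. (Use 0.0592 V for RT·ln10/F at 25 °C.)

The Cu²⁺/Cu couple has the higher reduction potential and acts as the cathode, so E°_cell = +0.34 − (-0.13) = 0.47 V.
Balancing electrons gives n = 2; the reaction quotient is Q = [Pb²⁺]/[Cu²⁺] = 50.0.
At 25 °C, E = E° − (0.0592/n) log Q = 0.47 − (0.0592/2)(1.699) = 0.470 − 0.050 = 0.420 V.

0.420 V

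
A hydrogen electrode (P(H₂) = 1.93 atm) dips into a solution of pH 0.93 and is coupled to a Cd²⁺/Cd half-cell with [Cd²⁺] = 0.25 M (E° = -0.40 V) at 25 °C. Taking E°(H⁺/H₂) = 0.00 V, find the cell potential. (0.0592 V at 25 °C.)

The hydrogen couple is the cathode, so E°_cell = 0.40 V; n = 2.
[H⁺] = 10^(−0.93) = 0.12 M, and Q = [Cd²⁺]·P(H₂) / [H⁺]^2 = 35.0.
E = E° − (0.0592/2) log Q = 0.40 − (0.0592/2)(1.543) = 0.354 V.

0.35 V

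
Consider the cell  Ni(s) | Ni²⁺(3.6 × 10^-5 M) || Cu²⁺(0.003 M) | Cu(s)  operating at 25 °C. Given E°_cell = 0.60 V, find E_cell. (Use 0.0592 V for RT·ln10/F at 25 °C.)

Balancing electrons gives n = 2; the reaction quotient is Q = [Ni²⁺]/[Cu²⁺] = 0.0120.
At 25 °C, E = E° − (0.0592/n) log Q = 0.60 − (0.0592/2)(-1.921) = 0.600 + 0.057 = 0.657 V.

0.657 V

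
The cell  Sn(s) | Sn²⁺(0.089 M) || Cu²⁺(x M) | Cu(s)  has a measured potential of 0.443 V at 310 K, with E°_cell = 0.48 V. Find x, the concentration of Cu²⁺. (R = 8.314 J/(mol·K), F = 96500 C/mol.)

From the Nernst equation, ln Q = nF(E° − E)/RT = 2×96500×(0.48 − 0.443)/(8.314×310) = 2.771, so Q = 16.0.
With Q = [Sn²⁺]/[Cu²⁺] and the known concentrations, [Cu²⁺] in the denominator gives [Cu²⁺] = 0.0056 M.

0.0056 M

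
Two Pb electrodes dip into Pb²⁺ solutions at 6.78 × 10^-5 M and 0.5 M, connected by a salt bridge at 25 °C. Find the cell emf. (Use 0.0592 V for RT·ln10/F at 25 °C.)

Both half-cells are Pb²⁺/Pb, so E°_cell = 0. The concentrated side is the cathode; the cell reaction moves Pb²⁺ from high to low concentration with n = 2.
Q = [Pb²⁺]_dilute/[Pb²⁺]_conc = 6.78 × 10^-5/0.5 = 1.36 × 10^-4.
E = 0 − (0.0592/2) log Q = −(0.0592/2)(-3.868) = 0.1145 V.

0.11 V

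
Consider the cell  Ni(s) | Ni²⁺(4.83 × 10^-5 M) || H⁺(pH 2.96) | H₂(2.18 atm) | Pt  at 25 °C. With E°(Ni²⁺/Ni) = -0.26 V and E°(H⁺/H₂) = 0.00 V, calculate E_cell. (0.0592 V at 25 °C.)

0.20 V

The hydrogen couple is the cathode, so E°_cell = 0.26 V; n = 2.
[H⁺] = 10^(−2.96) = 0.0011 M, and Q = [Ni²⁺]·P(H₂) / [H⁺]^2 = 87.6.
E = E° − (0.0592/2) log Q = 0.26 − (0.0592/2)(1.942) = 0.203 V.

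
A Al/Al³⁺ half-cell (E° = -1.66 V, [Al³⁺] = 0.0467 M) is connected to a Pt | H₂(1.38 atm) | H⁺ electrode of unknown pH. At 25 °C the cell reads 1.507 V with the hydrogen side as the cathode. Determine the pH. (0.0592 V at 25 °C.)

E°_cell = 1.66 V and n = 6.
log Q = n(E° − E)/0.0592 = 6×(1.66 − 1.507)/0.0592 = 15.507.
With Q = [Al³⁺]^2·P(H₂)^3 / [H⁺]^6, solving for [H⁺] gives log[H⁺] = -2.958, so pH = 2.96.

pH = 2.96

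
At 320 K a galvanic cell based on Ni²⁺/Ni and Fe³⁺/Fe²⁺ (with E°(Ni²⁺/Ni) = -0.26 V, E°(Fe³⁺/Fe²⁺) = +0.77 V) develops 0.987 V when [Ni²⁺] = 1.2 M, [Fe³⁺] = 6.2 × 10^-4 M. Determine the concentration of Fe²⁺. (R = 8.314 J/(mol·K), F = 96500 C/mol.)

From the Nernst equation, ln Q = nF(E° − E)/RT = 2×96500×(1.03 − 0.987)/(8.314×320) = 3.119, so Q = 22.6.
With Q = [Ni²⁺]·[Fe²⁺]^2/[Fe³⁺]^2 and the known concentrations, [Fe²⁺]^2 in the numerator gives [Fe²⁺] = 0.0027 M.

0.0027 M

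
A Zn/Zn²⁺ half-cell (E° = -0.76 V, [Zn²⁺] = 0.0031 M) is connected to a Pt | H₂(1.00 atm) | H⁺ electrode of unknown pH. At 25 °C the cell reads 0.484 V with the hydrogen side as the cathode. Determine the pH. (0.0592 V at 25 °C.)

E°_cell = 0.76 V and n = 2.
log Q = n(E° − E)/0.0592 = 2×(0.76 − 0.484)/0.0592 = 9.324.
With Q = [Zn²⁺]·P(H₂) / [H⁺]^2, solving for [H⁺] gives log[H⁺] = -5.916, so pH = 5.92.

pH = 5.92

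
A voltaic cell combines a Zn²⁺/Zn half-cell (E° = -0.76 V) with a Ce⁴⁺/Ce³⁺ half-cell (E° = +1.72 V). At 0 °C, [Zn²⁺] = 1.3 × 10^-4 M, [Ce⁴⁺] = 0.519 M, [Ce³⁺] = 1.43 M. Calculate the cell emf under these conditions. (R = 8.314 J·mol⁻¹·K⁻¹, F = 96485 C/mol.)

The Ce⁴⁺/Ce³⁺ couple has the higher reduction potential and acts as the cathode, so E°_cell = +1.72 − (-0.76) = 2.48 V.
Balancing electrons gives n = 2; the reaction quotient is Q = [Zn²⁺]·[Ce³⁺]^2/[Ce⁴⁺]^2 = 9.87 × 10^-4.
E = E° − (RT/nF) ln Q = 2.48 − (8.314×273)/(2×96485) × (-6.921) = 2.480 + 0.081 = 2.561 V.

2.56 V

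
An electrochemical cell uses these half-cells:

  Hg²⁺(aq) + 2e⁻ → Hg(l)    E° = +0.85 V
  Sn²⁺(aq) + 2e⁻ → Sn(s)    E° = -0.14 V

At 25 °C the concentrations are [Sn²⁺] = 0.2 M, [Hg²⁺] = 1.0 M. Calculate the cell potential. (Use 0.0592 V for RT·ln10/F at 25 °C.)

1.01 V

The Hg²⁺/Hg couple has the higher reduction potential and acts as the cathode, so E°_cell = +0.85 − (-0.14) = 0.99 V.
Balancing electrons gives n = 2; the reaction quotient is Q = [Sn²⁺]/[Hg²⁺] = 0.200.
At 25 °C, E = E° − (0.0592/n) log Q = 0.99 − (0.0592/2)(-0.699) = 0.990 + 0.021 = 1.011 V.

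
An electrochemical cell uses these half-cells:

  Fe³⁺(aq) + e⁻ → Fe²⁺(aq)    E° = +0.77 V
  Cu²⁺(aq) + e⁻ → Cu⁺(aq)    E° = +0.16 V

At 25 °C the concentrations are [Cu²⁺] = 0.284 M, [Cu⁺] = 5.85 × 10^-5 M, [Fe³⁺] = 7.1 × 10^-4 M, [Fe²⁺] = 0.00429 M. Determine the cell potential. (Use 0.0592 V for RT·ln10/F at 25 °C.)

The Fe³⁺/Fe²⁺ couple has the higher reduction potential and acts as the cathode, so E°_cell = +0.77 − (+0.16) = 0.61 V.
Balancing electrons gives n = 1; the reaction quotient is Q = [Cu²⁺]·[Fe²⁺]/([Cu⁺]·[Fe³⁺]) = 2.93 × 10^4.
At 25 °C, E = E° − (0.0592/n) log Q = 0.61 − (0.0592/1)(4.467) = 0.610 − 0.264 = 0.346 V.

0.346 V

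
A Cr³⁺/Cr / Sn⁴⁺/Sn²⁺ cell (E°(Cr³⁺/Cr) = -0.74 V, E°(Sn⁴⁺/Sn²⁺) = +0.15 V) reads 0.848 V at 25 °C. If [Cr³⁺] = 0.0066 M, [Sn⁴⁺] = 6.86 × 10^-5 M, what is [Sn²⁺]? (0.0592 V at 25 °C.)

0.051 M

From the Nernst equation, log Q = n(E° − E)/0.0592 = 6(0.89 − 0.848)/0.0592 = 4.257, so Q = 1.81 × 10^4.
With Q = [Cr³⁺]^2·[Sn²⁺]^3/[Sn⁴⁺]^3 and the known concentrations, [Sn²⁺]^3 in the numerator gives [Sn²⁺] = 0.051 M.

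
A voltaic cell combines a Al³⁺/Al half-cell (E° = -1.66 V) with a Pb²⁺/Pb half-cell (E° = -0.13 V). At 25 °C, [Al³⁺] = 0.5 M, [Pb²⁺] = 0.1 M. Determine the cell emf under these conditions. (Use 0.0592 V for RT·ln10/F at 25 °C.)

1.51 V

The Pb²⁺/Pb couple has the higher reduction potential and acts as the cathode, so E°_cell = -0.13 − (-1.66) = 1.53 V.
Balancing electrons gives n = 6; the reaction quotient is Q = [Al³⁺]^2/[Pb²⁺]^3 = 250.
At 25 °C, E = E° − (0.0592/n) log Q = 1.53 − (0.0592/6)(2.398) = 1.530 − 0.024 = 1.506 V.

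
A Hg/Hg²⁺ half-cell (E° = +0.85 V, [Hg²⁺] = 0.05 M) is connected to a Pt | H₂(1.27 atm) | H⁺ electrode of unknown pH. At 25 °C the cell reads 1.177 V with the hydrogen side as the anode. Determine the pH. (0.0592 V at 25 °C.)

E°_cell = 0.85 V and n = 2.
log Q = n(E° − E)/0.0592 = 2×(0.85 − 1.177)/0.0592 = -11.047.
With Q = [H⁺]^2 / ([Hg²⁺]·P(H₂)), solving for [H⁺] gives log[H⁺] = -6.122, so pH = 6.12.

pH = 6.12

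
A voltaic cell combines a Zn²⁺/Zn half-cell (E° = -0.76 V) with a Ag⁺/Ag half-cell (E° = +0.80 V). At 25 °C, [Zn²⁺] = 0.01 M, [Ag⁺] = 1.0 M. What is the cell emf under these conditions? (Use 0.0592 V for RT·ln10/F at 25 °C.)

1.62 V

The Ag⁺/Ag couple has the higher reduction potential and acts as the cathode, so E°_cell = +0.80 − (-0.76) = 1.56 V.
Balancing electrons gives n = 2; the reaction quotient is Q = [Zn²⁺]/[Ag⁺]^2 = 0.0100.
At 25 °C, E = E° − (0.0592/n) log Q = 1.56 − (0.0592/2)(-2.000) = 1.560 + 0.059 = 1.619 V.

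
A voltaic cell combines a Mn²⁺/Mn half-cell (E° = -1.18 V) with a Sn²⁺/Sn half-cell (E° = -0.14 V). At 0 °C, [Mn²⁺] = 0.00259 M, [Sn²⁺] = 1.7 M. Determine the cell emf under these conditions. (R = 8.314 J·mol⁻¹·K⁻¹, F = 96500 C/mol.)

The Sn²⁺/Sn couple has the higher reduction potential and acts as the cathode, so E°_cell = -0.14 − (-1.18) = 1.04 V.
Balancing electrons gives n = 2; the reaction quotient is Q = [Mn²⁺]/[Sn²⁺] = 0.00152.
E = E° − (RT/nF) ln Q = 1.04 − (8.314×273)/(2×96500) × (-6.487) = 1.040 + 0.076 = 1.116 V.

1.12 V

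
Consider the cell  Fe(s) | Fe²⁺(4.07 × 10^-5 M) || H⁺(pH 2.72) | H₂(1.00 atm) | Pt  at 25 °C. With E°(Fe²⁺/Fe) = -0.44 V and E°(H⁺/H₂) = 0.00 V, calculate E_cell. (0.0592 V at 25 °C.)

0.41 V

The hydrogen couple is the cathode, so E°_cell = 0.44 V; n = 2.
[H⁺] = 10^(−2.72) = 0.0019 M, and Q = [Fe²⁺]·P(H₂) / [H⁺]^2 = 11.2.
E = E° − (0.0592/2) log Q = 0.44 − (0.0592/2)(1.050) = 0.409 V.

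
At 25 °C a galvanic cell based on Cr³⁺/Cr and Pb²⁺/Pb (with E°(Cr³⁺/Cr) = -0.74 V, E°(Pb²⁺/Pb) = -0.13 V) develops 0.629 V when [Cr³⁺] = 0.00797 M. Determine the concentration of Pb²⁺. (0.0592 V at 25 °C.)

0.17 M

From the Nernst equation, log Q = n(E° − E)/0.0592 = 6(0.61 − 0.629)/0.0592 = -1.926, so Q = 0.0119.
With Q = [Cr³⁺]^2/[Pb²⁺]^3 and the known concentrations, [Pb²⁺]^3 in the denominator gives [Pb²⁺] = 0.17 M.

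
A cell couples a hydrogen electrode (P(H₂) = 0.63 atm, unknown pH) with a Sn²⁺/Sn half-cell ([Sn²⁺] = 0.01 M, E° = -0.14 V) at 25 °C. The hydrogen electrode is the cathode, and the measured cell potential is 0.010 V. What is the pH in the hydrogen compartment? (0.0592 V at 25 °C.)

E°_cell = 0.14 V and n = 2.
log Q = n(E° − E)/0.0592 = 2×(0.14 − 0.010)/0.0592 = 4.392.
With Q = [Sn²⁺]·P(H₂) / [H⁺]^2, solving for [H⁺] gives log[H⁺] = -3.296, so pH = 3.30.

pH = 3.30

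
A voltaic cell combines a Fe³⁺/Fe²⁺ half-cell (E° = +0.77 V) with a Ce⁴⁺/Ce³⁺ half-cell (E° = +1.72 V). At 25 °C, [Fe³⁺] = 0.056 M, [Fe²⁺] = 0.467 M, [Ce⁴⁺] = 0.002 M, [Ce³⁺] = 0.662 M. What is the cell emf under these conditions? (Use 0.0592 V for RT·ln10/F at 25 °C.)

0.855 V

The Ce⁴⁺/Ce³⁺ couple has the higher reduction potential and acts as the cathode, so E°_cell = +1.72 − (+0.77) = 0.95 V.
Balancing electrons gives n = 1; the reaction quotient is Q = [Fe³⁺]·[Ce³⁺]/([Fe²⁺]·[Ce⁴⁺]) = 39.7.
At 25 °C, E = E° − (0.0592/n) log Q = 0.95 − (0.0592/1)(1.599) = 0.950 − 0.095 = 0.855 V.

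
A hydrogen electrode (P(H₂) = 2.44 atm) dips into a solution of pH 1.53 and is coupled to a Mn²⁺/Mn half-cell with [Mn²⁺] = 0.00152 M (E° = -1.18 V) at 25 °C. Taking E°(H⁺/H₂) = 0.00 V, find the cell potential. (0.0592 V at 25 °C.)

1.16 V

The hydrogen couple is the cathode, so E°_cell = 1.18 V; n = 2.
[H⁺] = 10^(−1.53) = 0.030 M, and Q = [Mn²⁺]·P(H₂) / [H⁺]^2 = 4.26.
E = E° − (0.0592/2) log Q = 1.18 − (0.0592/2)(0.629) = 1.161 V.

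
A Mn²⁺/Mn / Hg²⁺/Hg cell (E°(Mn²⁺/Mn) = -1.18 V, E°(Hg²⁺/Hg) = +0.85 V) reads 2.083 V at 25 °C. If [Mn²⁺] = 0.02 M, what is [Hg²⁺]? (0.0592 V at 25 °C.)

From the Nernst equation, log Q = n(E° − E)/0.0592 = 2(2.03 − 2.083)/0.0592 = -1.791, so Q = 0.0162.
With Q = [Mn²⁺]/[Hg²⁺] and the known concentrations, [Hg²⁺] in the denominator gives [Hg²⁺] = 1.2 M.

1.2 M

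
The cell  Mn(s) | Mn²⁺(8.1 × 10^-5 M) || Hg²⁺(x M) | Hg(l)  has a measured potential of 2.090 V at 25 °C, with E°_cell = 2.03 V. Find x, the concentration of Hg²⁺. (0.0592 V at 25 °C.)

From the Nernst equation, log Q = n(E° − E)/0.0592 = 2(2.03 − 2.090)/0.0592 = -2.027, so Q = 0.00940.
With Q = [Mn²⁺]/[Hg²⁺] and the known concentrations, [Hg²⁺] in the denominator gives [Hg²⁺] = 0.0086 M.

0.0086 M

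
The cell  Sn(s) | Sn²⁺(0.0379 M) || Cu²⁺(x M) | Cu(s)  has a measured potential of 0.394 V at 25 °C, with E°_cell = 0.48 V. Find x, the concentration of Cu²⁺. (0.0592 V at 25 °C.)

4.7 × 10^-5 M

From the Nernst equation, log Q = n(E° − E)/0.0592 = 2(0.48 − 0.394)/0.0592 = 2.905, so Q = 804.
With Q = [Sn²⁺]/[Cu²⁺] and the known concentrations, [Cu²⁺] in the denominator gives [Cu²⁺] = 4.7 × 10^-5 M.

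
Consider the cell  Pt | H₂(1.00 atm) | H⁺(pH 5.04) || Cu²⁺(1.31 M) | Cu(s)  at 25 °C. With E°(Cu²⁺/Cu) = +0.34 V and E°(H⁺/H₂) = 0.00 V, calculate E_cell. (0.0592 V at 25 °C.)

The Cu²⁺/Cu couple is the cathode, so E°_cell = 0.34 V; n = 2.
[H⁺] = 10^(−5.04) = 9.1 × 10^-6 M, and Q = [H⁺]^2 / ([Cu²⁺]·P(H₂)) = 6.35 × 10^-11.
E = E° − (0.0592/2) log Q = 0.34 − (0.0592/2)(-10.197) = 0.642 V.

0.64 V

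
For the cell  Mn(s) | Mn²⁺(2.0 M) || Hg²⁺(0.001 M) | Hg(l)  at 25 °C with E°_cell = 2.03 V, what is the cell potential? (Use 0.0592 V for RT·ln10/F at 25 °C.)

Balancing electrons gives n = 2; the reaction quotient is Q = [Mn²⁺]/[Hg²⁺] = 2000.
At 25 °C, E = E° − (0.0592/n) log Q = 2.03 − (0.0592/2)(3.301) = 2.030 − 0.098 = 1.932 V.

1.93 V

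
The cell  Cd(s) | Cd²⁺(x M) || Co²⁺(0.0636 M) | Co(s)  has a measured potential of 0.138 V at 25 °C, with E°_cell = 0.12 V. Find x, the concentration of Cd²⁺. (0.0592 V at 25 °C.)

From the Nernst equation, log Q = n(E° − E)/0.0592 = 2(0.12 − 0.138)/0.0592 = -0.608, so Q = 0.247.
With Q = [Cd²⁺]/[Co²⁺] and the known concentrations, [Cd²⁺] in the numerator gives [Cd²⁺] = 0.016 M.

0.016 M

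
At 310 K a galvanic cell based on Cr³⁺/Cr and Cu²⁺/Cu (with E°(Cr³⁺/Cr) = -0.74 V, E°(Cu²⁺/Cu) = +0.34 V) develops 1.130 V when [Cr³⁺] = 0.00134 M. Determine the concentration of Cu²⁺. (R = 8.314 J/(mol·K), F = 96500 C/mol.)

From the Nernst equation, ln Q = nF(E° − E)/RT = 6×96500×(1.08 − 1.130)/(8.314×310) = -11.233, so Q = 1.32 × 10^-5.
With Q = [Cr³⁺]^2/[Cu²⁺]^3 and the known concentrations, [Cu²⁺]^3 in the denominator gives [Cu²⁺] = 0.51 M.

0.51 M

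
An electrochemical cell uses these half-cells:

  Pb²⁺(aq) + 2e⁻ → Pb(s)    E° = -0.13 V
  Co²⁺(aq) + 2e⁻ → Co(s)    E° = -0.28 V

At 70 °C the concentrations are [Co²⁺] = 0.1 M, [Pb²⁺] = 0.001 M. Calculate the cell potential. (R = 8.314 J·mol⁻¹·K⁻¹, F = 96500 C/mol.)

The Pb²⁺/Pb couple has the higher reduction potential and acts as the cathode, so E°_cell = -0.13 − (-0.28) = 0.15 V.
Balancing electrons gives n = 2; the reaction quotient is Q = [Co²⁺]/[Pb²⁺] = 100.
E = E° − (RT/nF) ln Q = 0.15 − (8.314×343)/(2×96500) × (4.605) = 0.150 − 0.068 = 0.082 V.

0.082 V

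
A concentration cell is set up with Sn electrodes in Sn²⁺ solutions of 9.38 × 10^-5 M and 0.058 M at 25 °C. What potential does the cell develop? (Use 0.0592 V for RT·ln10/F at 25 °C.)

Both half-cells are Sn²⁺/Sn, so E°_cell = 0. The concentrated side is the cathode; the cell reaction moves Sn²⁺ from high to low concentration with n = 2.
Q = [Sn²⁺]_dilute/[Sn²⁺]_conc = 9.38 × 10^-5/0.058 = 0.00162.
E = 0 − (0.0592/2) log Q = −(0.0592/2)(-2.791) = 0.0826 V.

0.083 V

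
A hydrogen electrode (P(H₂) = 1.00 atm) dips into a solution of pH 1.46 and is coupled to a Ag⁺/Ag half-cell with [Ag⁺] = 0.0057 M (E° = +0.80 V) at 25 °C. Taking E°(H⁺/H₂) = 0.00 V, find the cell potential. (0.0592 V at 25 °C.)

0.75 V

The Ag⁺/Ag couple is the cathode, so E°_cell = 0.80 V; n = 2.
[H⁺] = 10^(−1.46) = 0.035 M, and Q = [H⁺]^2 / ([Ag⁺]^2·P(H₂)) = 37.0.
E = E° − (0.0592/2) log Q = 0.80 − (0.0592/2)(1.568) = 0.754 V.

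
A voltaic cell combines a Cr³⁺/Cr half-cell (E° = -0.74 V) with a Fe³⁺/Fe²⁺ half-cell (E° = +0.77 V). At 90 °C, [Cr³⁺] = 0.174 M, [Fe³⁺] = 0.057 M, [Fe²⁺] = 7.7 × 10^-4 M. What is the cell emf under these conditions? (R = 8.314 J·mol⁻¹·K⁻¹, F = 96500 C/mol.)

1.66 V

The Fe³⁺/Fe²⁺ couple has the higher reduction potential and acts as the cathode, so E°_cell = +0.77 − (-0.74) = 1.51 V.
Balancing electrons gives n = 3; the reaction quotient is Q = [Cr³⁺]·[Fe²⁺]^3/[Fe³⁺]^3 = 4.29 × 10^-7.
E = E° − (RT/nF) ln Q = 1.51 − (8.314×363)/(3×96500) × (-14.662) = 1.510 + 0.153 = 1.663 V.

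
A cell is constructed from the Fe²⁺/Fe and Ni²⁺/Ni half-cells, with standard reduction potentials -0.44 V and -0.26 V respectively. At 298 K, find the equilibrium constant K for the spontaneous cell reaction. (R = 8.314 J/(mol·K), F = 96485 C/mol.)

1.2 × 10^6

E°_cell = -0.26 − (-0.44) = 0.18 V, with n = 2 electrons transferred.
At equilibrium E = 0, so the Nernst equation gives ln K = nFE°/RT = (2)(96485)(0.18)/((8.314)(298)) = 14.02.
K = e^14.02 = 1.2 × 10^6.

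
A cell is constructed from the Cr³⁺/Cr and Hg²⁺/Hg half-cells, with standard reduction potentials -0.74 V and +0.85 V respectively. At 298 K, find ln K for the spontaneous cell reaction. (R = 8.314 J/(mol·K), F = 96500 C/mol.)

E°_cell = +0.85 − (-0.74) = 1.59 V, with n = 6 electrons transferred.
At equilibrium E = 0, so the Nernst equation gives ln K = nFE°/RT = (6)(96500)(1.59)/((8.314)(298)) = 371.58.

ln K = 371.6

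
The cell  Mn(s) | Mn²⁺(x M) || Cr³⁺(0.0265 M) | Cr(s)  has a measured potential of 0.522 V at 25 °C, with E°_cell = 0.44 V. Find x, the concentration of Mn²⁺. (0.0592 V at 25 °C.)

From the Nernst equation, log Q = n(E° − E)/0.0592 = 6(0.44 − 0.522)/0.0592 = -8.311, so Q = 4.89 × 10^-9.
With Q = [Mn²⁺]^3/[Cr³⁺]^2 and the known concentrations, [Mn²⁺]^3 in the numerator gives [Mn²⁺] = 1.5 × 10^-4 M.

1.5 × 10^-4 M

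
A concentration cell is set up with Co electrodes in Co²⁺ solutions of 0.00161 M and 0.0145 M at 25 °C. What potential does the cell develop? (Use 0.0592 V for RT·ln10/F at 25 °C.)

0.028 V

Both half-cells are Co²⁺/Co, so E°_cell = 0. The concentrated side is the cathode; the cell reaction moves Co²⁺ from high to low concentration with n = 2.
Q = [Co²⁺]_dilute/[Co²⁺]_conc = 0.00161/0.0145 = 0.111.
E = 0 − (0.0592/2) log Q = −(0.0592/2)(-0.955) = 0.0283 V.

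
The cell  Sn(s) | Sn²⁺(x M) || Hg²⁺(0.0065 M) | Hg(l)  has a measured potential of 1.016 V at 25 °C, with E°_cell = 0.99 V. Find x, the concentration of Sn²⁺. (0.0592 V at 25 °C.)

From the Nernst equation, log Q = n(E° − E)/0.0592 = 2(0.99 − 1.016)/0.0592 = -0.878, so Q = 0.132.
With Q = [Sn²⁺]/[Hg²⁺] and the known concentrations, [Sn²⁺] in the numerator gives [Sn²⁺] = 8.6 × 10^-4 M.

8.6 × 10^-4 M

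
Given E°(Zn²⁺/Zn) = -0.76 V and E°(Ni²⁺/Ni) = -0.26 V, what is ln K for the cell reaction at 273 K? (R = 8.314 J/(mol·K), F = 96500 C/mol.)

E°_cell = -0.26 − (-0.76) = 0.50 V, with n = 2 electrons transferred.
At equilibrium E = 0, so the Nernst equation gives ln K = nFE°/RT = (2)(96500)(0.50)/((8.314)(273)) = 42.52.

ln K = 42.5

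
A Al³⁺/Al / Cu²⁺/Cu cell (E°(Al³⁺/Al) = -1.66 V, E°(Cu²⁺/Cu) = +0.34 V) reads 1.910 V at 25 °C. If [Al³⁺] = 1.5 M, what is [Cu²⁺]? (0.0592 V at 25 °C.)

0.0012 M

From the Nernst equation, log Q = n(E° − E)/0.0592 = 6(2.00 − 1.910)/0.0592 = 9.122, so Q = 1.32 × 10^9.
With Q = [Al³⁺]^2/[Cu²⁺]^3 and the known concentrations, [Cu²⁺]^3 in the denominator gives [Cu²⁺] = 0.0012 M.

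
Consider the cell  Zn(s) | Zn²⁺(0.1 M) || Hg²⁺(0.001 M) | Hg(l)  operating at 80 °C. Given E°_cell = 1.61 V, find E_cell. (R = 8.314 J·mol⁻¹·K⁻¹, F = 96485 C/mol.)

1.54 V

Balancing electrons gives n = 2; the reaction quotient is Q = [Zn²⁺]/[Hg²⁺] = 100.
E = E° − (RT/nF) ln Q = 1.61 − (8.314×353)/(2×96485) × (4.605) = 1.610 − 0.070 = 1.540 V.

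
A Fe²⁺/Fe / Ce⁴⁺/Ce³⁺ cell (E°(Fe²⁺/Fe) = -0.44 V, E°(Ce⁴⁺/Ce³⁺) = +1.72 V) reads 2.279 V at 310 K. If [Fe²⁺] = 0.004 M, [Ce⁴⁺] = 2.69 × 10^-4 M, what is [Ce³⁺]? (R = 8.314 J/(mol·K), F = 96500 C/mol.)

4.9 × 10^-5 M

From the Nernst equation, ln Q = nF(E° − E)/RT = 2×96500×(2.16 − 2.279)/(8.314×310) = -8.911, so Q = 1.35 × 10^-4.
With Q = [Fe²⁺]·[Ce³⁺]^2/[Ce⁴⁺]^2 and the known concentrations, [Ce³⁺]^2 in the numerator gives [Ce³⁺] = 4.9 × 10^-5 M.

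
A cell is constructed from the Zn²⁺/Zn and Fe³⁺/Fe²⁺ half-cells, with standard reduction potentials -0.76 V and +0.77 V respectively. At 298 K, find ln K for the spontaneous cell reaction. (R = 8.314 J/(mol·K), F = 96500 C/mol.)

E°_cell = +0.77 − (-0.76) = 1.53 V, with n = 2 electrons transferred.
At equilibrium E = 0, so the Nernst equation gives ln K = nFE°/RT = (2)(96500)(1.53)/((8.314)(298)) = 119.19.

ln K = 119.2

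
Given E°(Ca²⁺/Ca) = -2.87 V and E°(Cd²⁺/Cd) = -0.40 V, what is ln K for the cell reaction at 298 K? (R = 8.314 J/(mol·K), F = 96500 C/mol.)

ln K = 192.4

E°_cell = -0.40 − (-2.87) = 2.47 V, with n = 2 electrons transferred.
At equilibrium E = 0, so the Nernst equation gives ln K = nFE°/RT = (2)(96500)(2.47)/((8.314)(298)) = 192.41.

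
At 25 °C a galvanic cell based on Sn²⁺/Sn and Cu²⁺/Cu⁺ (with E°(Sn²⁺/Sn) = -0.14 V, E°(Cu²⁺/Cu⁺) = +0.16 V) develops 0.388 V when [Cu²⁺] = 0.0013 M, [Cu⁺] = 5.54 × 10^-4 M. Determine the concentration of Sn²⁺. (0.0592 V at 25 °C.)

0.0059 M

From the Nernst equation, log Q = n(E° − E)/0.0592 = 2(0.30 − 0.388)/0.0592 = -2.973, so Q = 0.00106.
With Q = [Sn²⁺]·[Cu⁺]^2/[Cu²⁺]^2 and the known concentrations, [Sn²⁺] in the numerator gives [Sn²⁺] = 0.0059 M.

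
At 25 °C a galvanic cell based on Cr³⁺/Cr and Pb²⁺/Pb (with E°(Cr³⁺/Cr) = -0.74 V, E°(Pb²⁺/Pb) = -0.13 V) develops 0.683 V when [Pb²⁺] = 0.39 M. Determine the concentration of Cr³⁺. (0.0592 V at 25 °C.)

From the Nernst equation, log Q = n(E° − E)/0.0592 = 6(0.61 − 0.683)/0.0592 = -7.399, so Q = 3.99 × 10^-8.
With Q = [Cr³⁺]^2/[Pb²⁺]^3 and the known concentrations, [Cr³⁺]^2 in the numerator gives [Cr³⁺] = 4.9 × 10^-5 M.

4.9 × 10^-5 M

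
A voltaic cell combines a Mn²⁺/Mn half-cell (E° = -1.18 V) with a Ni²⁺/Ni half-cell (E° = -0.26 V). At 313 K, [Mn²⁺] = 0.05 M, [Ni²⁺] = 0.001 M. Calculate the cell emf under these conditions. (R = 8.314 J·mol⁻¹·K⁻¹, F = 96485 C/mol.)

0.867 V

The Ni²⁺/Ni couple has the higher reduction potential and acts as the cathode, so E°_cell = -0.26 − (-1.18) = 0.92 V.
Balancing electrons gives n = 2; the reaction quotient is Q = [Mn²⁺]/[Ni²⁺] = 50.0.
E = E° − (RT/nF) ln Q = 0.92 − (8.314×313)/(2×96485) × (3.912) = 0.920 − 0.053 = 0.867 V.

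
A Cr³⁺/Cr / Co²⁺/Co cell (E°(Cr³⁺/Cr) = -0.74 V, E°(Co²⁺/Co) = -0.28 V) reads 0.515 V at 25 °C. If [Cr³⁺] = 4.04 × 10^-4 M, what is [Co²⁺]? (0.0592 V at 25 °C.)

From the Nernst equation, log Q = n(E° − E)/0.0592 = 6(0.46 − 0.515)/0.0592 = -5.574, so Q = 2.66 × 10^-6.
With Q = [Cr³⁺]^2/[Co²⁺]^3 and the known concentrations, [Co²⁺]^3 in the denominator gives [Co²⁺] = 0.39 M.

0.39 M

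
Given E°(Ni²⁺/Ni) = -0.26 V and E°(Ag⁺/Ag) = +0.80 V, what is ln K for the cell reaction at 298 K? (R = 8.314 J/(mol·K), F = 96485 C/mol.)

E°_cell = +0.80 − (-0.26) = 1.06 V, with n = 2 electrons transferred.
At equilibrium E = 0, so the Nernst equation gives ln K = nFE°/RT = (2)(96485)(1.06)/((8.314)(298)) = 82.56.

ln K = 82.6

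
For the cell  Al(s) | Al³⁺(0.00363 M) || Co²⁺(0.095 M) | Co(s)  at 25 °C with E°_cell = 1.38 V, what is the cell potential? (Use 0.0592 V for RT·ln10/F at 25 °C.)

Balancing electrons gives n = 6; the reaction quotient is Q = [Al³⁺]^2/[Co²⁺]^3 = 0.0154.
At 25 °C, E = E° − (0.0592/n) log Q = 1.38 − (0.0592/6)(-1.813) = 1.380 + 0.018 = 1.398 V.

1.40 V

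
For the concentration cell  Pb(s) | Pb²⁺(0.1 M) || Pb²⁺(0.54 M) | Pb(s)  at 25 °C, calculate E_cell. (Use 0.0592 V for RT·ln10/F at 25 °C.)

0.022 V

Both half-cells are Pb²⁺/Pb, so E°_cell = 0. The concentrated side is the cathode; the cell reaction moves Pb²⁺ from high to low concentration with n = 2.
Q = [Pb²⁺]_dilute/[Pb²⁺]_conc = 0.1/0.54 = 0.185.
E = 0 − (0.0592/2) log Q = −(0.0592/2)(-0.732) = 0.0217 V.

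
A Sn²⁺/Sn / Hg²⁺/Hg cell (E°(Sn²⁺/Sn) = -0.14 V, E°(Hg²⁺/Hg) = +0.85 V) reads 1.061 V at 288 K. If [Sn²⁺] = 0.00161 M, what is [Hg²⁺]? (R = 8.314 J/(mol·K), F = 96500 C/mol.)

From the Nernst equation, ln Q = nF(E° − E)/RT = 2×96500×(0.99 − 1.061)/(8.314×288) = -5.723, so Q = 0.00327.
With Q = [Sn²⁺]/[Hg²⁺] and the known concentrations, [Hg²⁺] in the denominator gives [Hg²⁺] = 0.49 M.

0.49 M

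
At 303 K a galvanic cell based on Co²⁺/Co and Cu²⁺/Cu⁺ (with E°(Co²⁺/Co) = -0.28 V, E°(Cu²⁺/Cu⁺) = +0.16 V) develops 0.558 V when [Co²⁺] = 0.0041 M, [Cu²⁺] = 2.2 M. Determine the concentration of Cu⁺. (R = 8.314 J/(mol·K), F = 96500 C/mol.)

0.37 M

From the Nernst equation, ln Q = nF(E° − E)/RT = 2×96500×(0.44 − 0.558)/(8.314×303) = -9.040, so Q = 1.19 × 10^-4.
With Q = [Co²⁺]·[Cu⁺]^2/[Cu²⁺]^2 and the known concentrations, [Cu⁺]^2 in the numerator gives [Cu⁺] = 0.37 M.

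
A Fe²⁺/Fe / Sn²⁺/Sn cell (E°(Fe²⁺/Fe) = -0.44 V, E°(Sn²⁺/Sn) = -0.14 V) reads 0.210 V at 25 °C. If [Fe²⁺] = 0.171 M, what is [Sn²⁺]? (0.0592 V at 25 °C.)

1.6 × 10^-4 M

From the Nernst equation, log Q = n(E° − E)/0.0592 = 2(0.30 − 0.210)/0.0592 = 3.041, so Q = 1100.
With Q = [Fe²⁺]/[Sn²⁺] and the known concentrations, [Sn²⁺] in the denominator gives [Sn²⁺] = 1.6 × 10^-4 M.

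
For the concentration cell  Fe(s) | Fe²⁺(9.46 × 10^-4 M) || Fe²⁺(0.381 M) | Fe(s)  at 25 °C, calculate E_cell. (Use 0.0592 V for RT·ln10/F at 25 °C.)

0.077 V

Both half-cells are Fe²⁺/Fe, so E°_cell = 0. The concentrated side is the cathode; the cell reaction moves Fe²⁺ from high to low concentration with n = 2.
Q = [Fe²⁺]_dilute/[Fe²⁺]_conc = 9.46 × 10^-4/0.381 = 0.00248.
E = 0 − (0.0592/2) log Q = −(0.0592/2)(-2.605) = 0.0771 V.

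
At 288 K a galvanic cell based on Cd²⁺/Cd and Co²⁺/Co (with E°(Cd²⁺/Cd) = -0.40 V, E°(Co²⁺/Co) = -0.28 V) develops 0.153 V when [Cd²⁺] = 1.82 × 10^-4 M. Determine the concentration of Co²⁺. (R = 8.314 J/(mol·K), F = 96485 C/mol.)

0.0026 M

From the Nernst equation, ln Q = nF(E° − E)/RT = 2×96485×(0.12 − 0.153)/(8.314×288) = -2.660, so Q = 0.0700.
With Q = [Cd²⁺]/[Co²⁺] and the known concentrations, [Co²⁺] in the denominator gives [Co²⁺] = 0.0026 M.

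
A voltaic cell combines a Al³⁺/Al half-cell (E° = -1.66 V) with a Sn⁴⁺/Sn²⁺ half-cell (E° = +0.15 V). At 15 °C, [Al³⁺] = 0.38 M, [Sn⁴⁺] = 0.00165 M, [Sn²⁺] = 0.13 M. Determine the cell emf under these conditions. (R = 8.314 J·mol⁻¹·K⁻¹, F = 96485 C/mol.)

The Sn⁴⁺/Sn²⁺ couple has the higher reduction potential and acts as the cathode, so E°_cell = +0.15 − (-1.66) = 1.81 V.
Balancing electrons gives n = 6; the reaction quotient is Q = [Al³⁺]^2·[Sn²⁺]^3/[Sn⁴⁺]^3 = 7.06 × 10^4.
E = E° − (RT/nF) ln Q = 1.81 − (8.314×288)/(6×96485) × (11.165) = 1.810 − 0.046 = 1.764 V.

1.76 V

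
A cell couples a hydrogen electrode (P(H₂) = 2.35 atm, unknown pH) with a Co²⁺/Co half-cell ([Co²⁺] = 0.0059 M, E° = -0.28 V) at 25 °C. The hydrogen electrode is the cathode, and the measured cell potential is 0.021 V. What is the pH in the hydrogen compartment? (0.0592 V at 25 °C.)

pH = 5.30

E°_cell = 0.28 V and n = 2.
log Q = n(E° − E)/0.0592 = 2×(0.28 − 0.021)/0.0592 = 8.750.
With Q = [Co²⁺]·P(H₂) / [H⁺]^2, solving for [H⁺] gives log[H⁺] = -5.304, so pH = 5.30.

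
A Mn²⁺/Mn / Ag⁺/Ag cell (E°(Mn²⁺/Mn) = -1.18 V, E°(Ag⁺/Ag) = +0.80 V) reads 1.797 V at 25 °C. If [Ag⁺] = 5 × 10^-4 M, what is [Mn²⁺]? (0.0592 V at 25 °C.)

From the Nernst equation, log Q = n(E° − E)/0.0592 = 2(1.98 − 1.797)/0.0592 = 6.182, so Q = 1.52 × 10^6.
With Q = [Mn²⁺]/[Ag⁺]^2 and the known concentrations, [Mn²⁺] in the numerator gives [Mn²⁺] = 0.38 M.

0.38 M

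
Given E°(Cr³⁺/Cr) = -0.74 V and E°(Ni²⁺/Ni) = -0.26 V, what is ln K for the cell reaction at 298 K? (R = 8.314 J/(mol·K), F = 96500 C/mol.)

ln K = 112.2

E°_cell = -0.26 − (-0.74) = 0.48 V, with n = 6 electrons transferred.
At equilibrium E = 0, so the Nernst equation gives ln K = nFE°/RT = (6)(96500)(0.48)/((8.314)(298)) = 112.17.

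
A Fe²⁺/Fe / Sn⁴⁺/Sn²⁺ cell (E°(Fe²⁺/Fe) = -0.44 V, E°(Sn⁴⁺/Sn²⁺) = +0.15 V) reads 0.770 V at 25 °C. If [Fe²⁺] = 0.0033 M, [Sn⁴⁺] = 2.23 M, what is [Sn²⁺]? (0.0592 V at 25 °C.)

From the Nernst equation, log Q = n(E° − E)/0.0592 = 2(0.59 − 0.770)/0.0592 = -6.081, so Q = 8.3 × 10^-7.
With Q = [Fe²⁺]·[Sn²⁺]/[Sn⁴⁺] and the known concentrations, [Sn²⁺] in the numerator gives [Sn²⁺] = 5.6 × 10^-4 M.

5.6 × 10^-4 M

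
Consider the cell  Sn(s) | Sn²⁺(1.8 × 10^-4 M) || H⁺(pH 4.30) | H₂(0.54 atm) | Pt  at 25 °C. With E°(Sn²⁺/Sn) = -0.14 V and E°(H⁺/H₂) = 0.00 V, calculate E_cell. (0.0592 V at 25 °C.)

The hydrogen couple is the cathode, so E°_cell = 0.14 V; n = 2.
[H⁺] = 10^(−4.30) = 5 × 10^-5 M, and Q = [Sn²⁺]·P(H₂) / [H⁺]^2 = 3.87 × 10^4.
E = E° − (0.0592/2) log Q = 0.14 − (0.0592/2)(4.588) = 0.004 V.

0.004 V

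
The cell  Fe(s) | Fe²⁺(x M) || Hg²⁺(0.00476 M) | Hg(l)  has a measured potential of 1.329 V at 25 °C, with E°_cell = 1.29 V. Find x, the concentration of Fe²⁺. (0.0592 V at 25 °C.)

From the Nernst equation, log Q = n(E° − E)/0.0592 = 2(1.29 − 1.329)/0.0592 = -1.318, so Q = 0.0481.
With Q = [Fe²⁺]/[Hg²⁺] and the known concentrations, [Fe²⁺] in the numerator gives [Fe²⁺] = 2.3 × 10^-4 M.

2.3 × 10^-4 M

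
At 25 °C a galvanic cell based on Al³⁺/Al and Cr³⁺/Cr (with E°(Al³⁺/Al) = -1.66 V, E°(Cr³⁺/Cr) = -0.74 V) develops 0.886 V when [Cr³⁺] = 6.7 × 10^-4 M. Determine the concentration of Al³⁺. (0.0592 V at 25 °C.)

From the Nernst equation, log Q = n(E° − E)/0.0592 = 3(0.92 − 0.886)/0.0592 = 1.723, so Q = 52.8.
With Q = [Al³⁺]/[Cr³⁺] and the known concentrations, [Al³⁺] in the numerator gives [Al³⁺] = 0.035 M.

0.035 M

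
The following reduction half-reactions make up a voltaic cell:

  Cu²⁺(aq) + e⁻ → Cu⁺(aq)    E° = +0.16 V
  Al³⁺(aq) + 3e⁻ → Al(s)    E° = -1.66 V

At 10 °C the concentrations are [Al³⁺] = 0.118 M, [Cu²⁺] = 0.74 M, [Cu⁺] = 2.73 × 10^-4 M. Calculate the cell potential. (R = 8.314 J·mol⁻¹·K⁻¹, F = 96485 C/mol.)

2.03 V

The Cu²⁺/Cu⁺ couple has the higher reduction potential and acts as the cathode, so E°_cell = +0.16 − (-1.66) = 1.82 V.
Balancing electrons gives n = 3; the reaction quotient is Q = [Al³⁺]·[Cu⁺]^3/[Cu²⁺]^3 = 5.92 × 10^-12.
E = E° − (RT/nF) ln Q = 1.82 − (8.314×283)/(3×96485) × (-25.852) = 1.820 + 0.210 = 2.030 V.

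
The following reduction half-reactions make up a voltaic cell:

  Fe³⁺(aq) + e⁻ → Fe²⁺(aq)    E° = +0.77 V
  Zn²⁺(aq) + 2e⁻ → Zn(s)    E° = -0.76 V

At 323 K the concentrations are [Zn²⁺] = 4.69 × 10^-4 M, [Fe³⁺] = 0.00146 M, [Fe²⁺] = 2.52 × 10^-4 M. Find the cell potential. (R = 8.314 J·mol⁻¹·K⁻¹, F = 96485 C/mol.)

1.69 V

The Fe³⁺/Fe²⁺ couple has the higher reduction potential and acts as the cathode, so E°_cell = +0.77 − (-0.76) = 1.53 V.
Balancing electrons gives n = 2; the reaction quotient is Q = [Zn²⁺]·[Fe²⁺]^2/[Fe³⁺]^2 = 1.4 × 10^-5.
E = E° − (RT/nF) ln Q = 1.53 − (8.314×323)/(2×96485) × (-11.178) = 1.530 + 0.156 = 1.686 V.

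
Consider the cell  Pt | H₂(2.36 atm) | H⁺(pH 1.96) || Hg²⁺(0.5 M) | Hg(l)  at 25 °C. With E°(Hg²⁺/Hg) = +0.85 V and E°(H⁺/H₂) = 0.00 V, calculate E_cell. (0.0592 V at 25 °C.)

The Hg²⁺/Hg couple is the cathode, so E°_cell = 0.85 V; n = 2.
[H⁺] = 10^(−1.96) = 0.011 M, and Q = [H⁺]^2 / ([Hg²⁺]·P(H₂)) = 1.02 × 10^-4.
E = E° − (0.0592/2) log Q = 0.85 − (0.0592/2)(-3.992) = 0.968 V.

0.97 V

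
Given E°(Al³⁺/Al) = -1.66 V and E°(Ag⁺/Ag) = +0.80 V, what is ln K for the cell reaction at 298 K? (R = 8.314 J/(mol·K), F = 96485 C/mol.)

ln K = 287.4

E°_cell = +0.80 − (-1.66) = 2.46 V, with n = 3 electrons transferred.
At equilibrium E = 0, so the Nernst equation gives ln K = nFE°/RT = (3)(96485)(2.46)/((8.314)(298)) = 287.40.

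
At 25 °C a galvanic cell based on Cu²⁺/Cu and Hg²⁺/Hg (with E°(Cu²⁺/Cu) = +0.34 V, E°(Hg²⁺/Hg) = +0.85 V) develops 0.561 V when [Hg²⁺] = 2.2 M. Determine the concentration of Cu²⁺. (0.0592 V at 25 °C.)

0.042 M

From the Nernst equation, log Q = n(E° − E)/0.0592 = 2(0.51 − 0.561)/0.0592 = -1.723, so Q = 0.0189.
With Q = [Cu²⁺]/[Hg²⁺] and the known concentrations, [Cu²⁺] in the numerator gives [Cu²⁺] = 0.042 M.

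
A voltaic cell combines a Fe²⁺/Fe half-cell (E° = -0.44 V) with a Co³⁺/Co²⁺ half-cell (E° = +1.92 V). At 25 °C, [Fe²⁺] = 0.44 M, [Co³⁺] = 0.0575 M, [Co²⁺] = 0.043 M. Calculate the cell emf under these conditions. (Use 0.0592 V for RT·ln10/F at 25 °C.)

The Co³⁺/Co²⁺ couple has the higher reduction potential and acts as the cathode, so E°_cell = +1.92 − (-0.44) = 2.36 V.
Balancing electrons gives n = 2; the reaction quotient is Q = [Fe²⁺]·[Co²⁺]^2/[Co³⁺]^2 = 0.246.
At 25 °C, E = E° − (0.0592/n) log Q = 2.36 − (0.0592/2)(-0.609) = 2.360 + 0.018 = 2.378 V.

2.38 V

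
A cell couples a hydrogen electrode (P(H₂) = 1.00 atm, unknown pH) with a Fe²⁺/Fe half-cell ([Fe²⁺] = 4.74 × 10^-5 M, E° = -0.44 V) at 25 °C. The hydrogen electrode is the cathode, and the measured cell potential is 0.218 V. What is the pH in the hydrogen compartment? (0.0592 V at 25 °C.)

pH = 5.91

E°_cell = 0.44 V and n = 2.
log Q = n(E° − E)/0.0592 = 2×(0.44 − 0.218)/0.0592 = 7.500.
With Q = [Fe²⁺]·P(H₂) / [H⁺]^2, solving for [H⁺] gives log[H⁺] = -5.912, so pH = 5.91.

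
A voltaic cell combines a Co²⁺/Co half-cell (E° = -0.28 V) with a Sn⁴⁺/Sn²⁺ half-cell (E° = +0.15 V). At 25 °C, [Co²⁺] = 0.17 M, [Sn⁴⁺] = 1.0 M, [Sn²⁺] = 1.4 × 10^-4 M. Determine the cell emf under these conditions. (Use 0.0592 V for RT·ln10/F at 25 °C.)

0.567 V

The Sn⁴⁺/Sn²⁺ couple has the higher reduction potential and acts as the cathode, so E°_cell = +0.15 − (-0.28) = 0.43 V.
Balancing electrons gives n = 2; the reaction quotient is Q = [Co²⁺]·[Sn²⁺]/[Sn⁴⁺] = 2.38 × 10^-5.
At 25 °C, E = E° − (0.0592/n) log Q = 0.43 − (0.0592/2)(-4.623) = 0.430 + 0.137 = 0.567 V.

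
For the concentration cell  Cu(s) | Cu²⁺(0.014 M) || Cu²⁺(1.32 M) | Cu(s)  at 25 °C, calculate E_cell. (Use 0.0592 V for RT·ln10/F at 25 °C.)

0.058 V

Both half-cells are Cu²⁺/Cu, so E°_cell = 0. The concentrated side is the cathode; the cell reaction moves Cu²⁺ from high to low concentration with n = 2.
Q = [Cu²⁺]_dilute/[Cu²⁺]_conc = 0.014/1.32 = 0.0106.
E = 0 − (0.0592/2) log Q = −(0.0592/2)(-1.974) = 0.0584 V.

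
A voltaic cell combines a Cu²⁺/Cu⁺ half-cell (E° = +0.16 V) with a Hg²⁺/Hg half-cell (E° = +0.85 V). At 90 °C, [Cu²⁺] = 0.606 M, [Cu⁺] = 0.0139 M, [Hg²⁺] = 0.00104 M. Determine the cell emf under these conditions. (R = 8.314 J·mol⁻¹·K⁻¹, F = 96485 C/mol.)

0.464 V

The Hg²⁺/Hg couple has the higher reduction potential and acts as the cathode, so E°_cell = +0.85 − (+0.16) = 0.69 V.
Balancing electrons gives n = 2; the reaction quotient is Q = [Cu²⁺]^2/([Cu⁺]^2·[Hg²⁺]) = 1.83 × 10^6.
E = E° − (RT/nF) ln Q = 0.69 − (8.314×363)/(2×96485) × (14.419) = 0.690 − 0.226 = 0.464 V.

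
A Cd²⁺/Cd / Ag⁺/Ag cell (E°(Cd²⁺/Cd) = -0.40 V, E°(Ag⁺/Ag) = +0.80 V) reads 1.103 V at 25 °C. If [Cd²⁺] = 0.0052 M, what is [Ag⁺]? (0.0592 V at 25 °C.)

From the Nernst equation, log Q = n(E° − E)/0.0592 = 2(1.20 − 1.103)/0.0592 = 3.277, so Q = 1890.
With Q = [Cd²⁺]/[Ag⁺]^2 and the known concentrations, [Ag⁺]^2 in the denominator gives [Ag⁺] = 0.0017 M.

0.0017 M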